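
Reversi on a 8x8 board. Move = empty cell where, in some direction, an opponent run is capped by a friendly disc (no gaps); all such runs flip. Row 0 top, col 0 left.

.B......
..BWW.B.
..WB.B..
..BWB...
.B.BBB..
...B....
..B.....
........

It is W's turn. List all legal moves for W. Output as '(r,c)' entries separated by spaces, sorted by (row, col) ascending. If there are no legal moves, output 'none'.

Answer: (0,2) (1,1) (2,4) (3,1) (3,5) (3,6) (4,2) (5,0) (5,5) (6,3)

Derivation:
(0,0): no bracket -> illegal
(0,2): flips 1 -> legal
(0,3): no bracket -> illegal
(0,5): no bracket -> illegal
(0,6): no bracket -> illegal
(0,7): no bracket -> illegal
(1,0): no bracket -> illegal
(1,1): flips 1 -> legal
(1,5): no bracket -> illegal
(1,7): no bracket -> illegal
(2,1): no bracket -> illegal
(2,4): flips 1 -> legal
(2,6): no bracket -> illegal
(2,7): no bracket -> illegal
(3,0): no bracket -> illegal
(3,1): flips 1 -> legal
(3,5): flips 1 -> legal
(3,6): flips 1 -> legal
(4,0): no bracket -> illegal
(4,2): flips 1 -> legal
(4,6): no bracket -> illegal
(5,0): flips 3 -> legal
(5,1): no bracket -> illegal
(5,2): no bracket -> illegal
(5,4): no bracket -> illegal
(5,5): flips 1 -> legal
(5,6): no bracket -> illegal
(6,1): no bracket -> illegal
(6,3): flips 2 -> legal
(6,4): no bracket -> illegal
(7,1): no bracket -> illegal
(7,2): no bracket -> illegal
(7,3): no bracket -> illegal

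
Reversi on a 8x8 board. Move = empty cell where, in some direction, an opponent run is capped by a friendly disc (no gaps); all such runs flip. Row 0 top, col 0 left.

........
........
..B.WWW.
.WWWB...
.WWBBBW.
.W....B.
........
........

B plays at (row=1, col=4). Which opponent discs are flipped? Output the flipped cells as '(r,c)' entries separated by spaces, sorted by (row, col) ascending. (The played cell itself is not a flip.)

Dir NW: first cell '.' (not opp) -> no flip
Dir N: first cell '.' (not opp) -> no flip
Dir NE: first cell '.' (not opp) -> no flip
Dir W: first cell '.' (not opp) -> no flip
Dir E: first cell '.' (not opp) -> no flip
Dir SW: first cell '.' (not opp) -> no flip
Dir S: opp run (2,4) capped by B -> flip
Dir SE: opp run (2,5), next='.' -> no flip

Answer: (2,4)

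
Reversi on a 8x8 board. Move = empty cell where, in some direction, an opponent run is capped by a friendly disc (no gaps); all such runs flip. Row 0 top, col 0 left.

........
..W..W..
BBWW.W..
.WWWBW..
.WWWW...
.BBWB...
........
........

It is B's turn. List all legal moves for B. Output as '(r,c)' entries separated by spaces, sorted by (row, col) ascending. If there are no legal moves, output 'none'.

(0,1): flips 2 -> legal
(0,2): flips 4 -> legal
(0,3): flips 1 -> legal
(0,4): no bracket -> illegal
(0,5): no bracket -> illegal
(0,6): no bracket -> illegal
(1,1): no bracket -> illegal
(1,3): no bracket -> illegal
(1,4): no bracket -> illegal
(1,6): flips 1 -> legal
(2,4): flips 4 -> legal
(2,6): no bracket -> illegal
(3,0): flips 4 -> legal
(3,6): flips 1 -> legal
(4,0): no bracket -> illegal
(4,5): no bracket -> illegal
(4,6): no bracket -> illegal
(5,0): no bracket -> illegal
(5,5): no bracket -> illegal
(6,2): no bracket -> illegal
(6,3): no bracket -> illegal
(6,4): flips 3 -> legal

Answer: (0,1) (0,2) (0,3) (1,6) (2,4) (3,0) (3,6) (6,4)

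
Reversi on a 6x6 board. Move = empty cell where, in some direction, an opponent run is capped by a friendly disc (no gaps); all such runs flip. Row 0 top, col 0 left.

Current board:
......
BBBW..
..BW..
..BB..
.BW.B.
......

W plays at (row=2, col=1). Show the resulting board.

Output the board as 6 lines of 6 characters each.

Place W at (2,1); scan 8 dirs for brackets.
Dir NW: opp run (1,0), next=edge -> no flip
Dir N: opp run (1,1), next='.' -> no flip
Dir NE: opp run (1,2), next='.' -> no flip
Dir W: first cell '.' (not opp) -> no flip
Dir E: opp run (2,2) capped by W -> flip
Dir SW: first cell '.' (not opp) -> no flip
Dir S: first cell '.' (not opp) -> no flip
Dir SE: opp run (3,2), next='.' -> no flip
All flips: (2,2)

Answer: ......
BBBW..
.WWW..
..BB..
.BW.B.
......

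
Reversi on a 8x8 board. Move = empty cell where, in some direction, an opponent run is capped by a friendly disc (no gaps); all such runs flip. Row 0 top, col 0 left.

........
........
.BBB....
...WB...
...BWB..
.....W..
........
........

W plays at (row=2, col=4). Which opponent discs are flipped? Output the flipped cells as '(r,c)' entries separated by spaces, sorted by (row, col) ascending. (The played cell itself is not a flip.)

Answer: (3,4)

Derivation:
Dir NW: first cell '.' (not opp) -> no flip
Dir N: first cell '.' (not opp) -> no flip
Dir NE: first cell '.' (not opp) -> no flip
Dir W: opp run (2,3) (2,2) (2,1), next='.' -> no flip
Dir E: first cell '.' (not opp) -> no flip
Dir SW: first cell 'W' (not opp) -> no flip
Dir S: opp run (3,4) capped by W -> flip
Dir SE: first cell '.' (not opp) -> no flip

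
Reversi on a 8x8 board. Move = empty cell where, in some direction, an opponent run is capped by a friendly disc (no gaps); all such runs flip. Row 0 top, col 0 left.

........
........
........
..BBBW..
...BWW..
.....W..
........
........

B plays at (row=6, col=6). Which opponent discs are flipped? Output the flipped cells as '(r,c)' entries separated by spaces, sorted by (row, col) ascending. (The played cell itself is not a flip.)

Dir NW: opp run (5,5) (4,4) capped by B -> flip
Dir N: first cell '.' (not opp) -> no flip
Dir NE: first cell '.' (not opp) -> no flip
Dir W: first cell '.' (not opp) -> no flip
Dir E: first cell '.' (not opp) -> no flip
Dir SW: first cell '.' (not opp) -> no flip
Dir S: first cell '.' (not opp) -> no flip
Dir SE: first cell '.' (not opp) -> no flip

Answer: (4,4) (5,5)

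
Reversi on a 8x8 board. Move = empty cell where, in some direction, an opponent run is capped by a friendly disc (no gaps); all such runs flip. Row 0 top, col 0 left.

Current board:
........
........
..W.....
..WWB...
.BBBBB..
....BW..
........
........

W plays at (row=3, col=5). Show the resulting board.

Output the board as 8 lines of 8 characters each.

Answer: ........
........
..W.....
..WWWW..
.BBBBW..
....BW..
........
........

Derivation:
Place W at (3,5); scan 8 dirs for brackets.
Dir NW: first cell '.' (not opp) -> no flip
Dir N: first cell '.' (not opp) -> no flip
Dir NE: first cell '.' (not opp) -> no flip
Dir W: opp run (3,4) capped by W -> flip
Dir E: first cell '.' (not opp) -> no flip
Dir SW: opp run (4,4), next='.' -> no flip
Dir S: opp run (4,5) capped by W -> flip
Dir SE: first cell '.' (not opp) -> no flip
All flips: (3,4) (4,5)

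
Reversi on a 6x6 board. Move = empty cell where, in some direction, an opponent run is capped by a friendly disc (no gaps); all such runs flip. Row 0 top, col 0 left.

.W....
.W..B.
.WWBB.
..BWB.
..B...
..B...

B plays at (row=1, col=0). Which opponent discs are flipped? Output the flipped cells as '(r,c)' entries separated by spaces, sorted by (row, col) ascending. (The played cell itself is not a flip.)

Answer: (2,1)

Derivation:
Dir NW: edge -> no flip
Dir N: first cell '.' (not opp) -> no flip
Dir NE: opp run (0,1), next=edge -> no flip
Dir W: edge -> no flip
Dir E: opp run (1,1), next='.' -> no flip
Dir SW: edge -> no flip
Dir S: first cell '.' (not opp) -> no flip
Dir SE: opp run (2,1) capped by B -> flip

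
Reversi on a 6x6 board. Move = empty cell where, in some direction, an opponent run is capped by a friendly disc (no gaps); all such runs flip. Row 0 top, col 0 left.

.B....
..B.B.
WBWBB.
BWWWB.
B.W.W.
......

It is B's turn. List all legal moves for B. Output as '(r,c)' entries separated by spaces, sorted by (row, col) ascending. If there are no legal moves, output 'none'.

(1,0): flips 1 -> legal
(1,1): no bracket -> illegal
(1,3): flips 2 -> legal
(3,5): no bracket -> illegal
(4,1): flips 2 -> legal
(4,3): flips 2 -> legal
(4,5): no bracket -> illegal
(5,1): flips 2 -> legal
(5,2): flips 3 -> legal
(5,3): no bracket -> illegal
(5,4): flips 1 -> legal
(5,5): no bracket -> illegal

Answer: (1,0) (1,3) (4,1) (4,3) (5,1) (5,2) (5,4)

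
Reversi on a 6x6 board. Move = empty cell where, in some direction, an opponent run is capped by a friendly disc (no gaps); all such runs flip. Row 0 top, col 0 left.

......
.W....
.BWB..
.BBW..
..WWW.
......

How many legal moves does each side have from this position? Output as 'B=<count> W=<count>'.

Answer: B=7 W=7

Derivation:
-- B to move --
(0,0): no bracket -> illegal
(0,1): flips 1 -> legal
(0,2): no bracket -> illegal
(1,0): no bracket -> illegal
(1,2): flips 1 -> legal
(1,3): flips 1 -> legal
(2,0): no bracket -> illegal
(2,4): no bracket -> illegal
(3,4): flips 1 -> legal
(3,5): no bracket -> illegal
(4,1): no bracket -> illegal
(4,5): no bracket -> illegal
(5,1): no bracket -> illegal
(5,2): flips 1 -> legal
(5,3): flips 3 -> legal
(5,4): flips 1 -> legal
(5,5): no bracket -> illegal
B mobility = 7
-- W to move --
(1,0): flips 2 -> legal
(1,2): no bracket -> illegal
(1,3): flips 1 -> legal
(1,4): no bracket -> illegal
(2,0): flips 2 -> legal
(2,4): flips 1 -> legal
(3,0): flips 2 -> legal
(3,4): no bracket -> illegal
(4,0): flips 1 -> legal
(4,1): flips 2 -> legal
W mobility = 7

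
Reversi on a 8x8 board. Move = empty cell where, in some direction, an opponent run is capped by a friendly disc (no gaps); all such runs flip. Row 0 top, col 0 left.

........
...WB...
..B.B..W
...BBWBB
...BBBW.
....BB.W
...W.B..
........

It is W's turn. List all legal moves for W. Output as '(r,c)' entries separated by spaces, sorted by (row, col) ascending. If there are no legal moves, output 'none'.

(0,3): no bracket -> illegal
(0,4): no bracket -> illegal
(0,5): no bracket -> illegal
(1,1): no bracket -> illegal
(1,2): no bracket -> illegal
(1,5): flips 1 -> legal
(2,1): no bracket -> illegal
(2,3): no bracket -> illegal
(2,5): no bracket -> illegal
(2,6): flips 1 -> legal
(3,1): flips 1 -> legal
(3,2): flips 2 -> legal
(4,2): flips 3 -> legal
(4,7): flips 1 -> legal
(5,2): no bracket -> illegal
(5,3): flips 1 -> legal
(5,6): no bracket -> illegal
(6,4): flips 1 -> legal
(6,6): no bracket -> illegal
(7,4): no bracket -> illegal
(7,5): flips 3 -> legal
(7,6): no bracket -> illegal

Answer: (1,5) (2,6) (3,1) (3,2) (4,2) (4,7) (5,3) (6,4) (7,5)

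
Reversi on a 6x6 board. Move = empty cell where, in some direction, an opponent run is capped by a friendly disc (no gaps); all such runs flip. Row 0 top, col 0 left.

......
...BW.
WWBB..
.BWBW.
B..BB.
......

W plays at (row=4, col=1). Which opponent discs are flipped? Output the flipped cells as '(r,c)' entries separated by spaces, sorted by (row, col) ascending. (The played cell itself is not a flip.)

Answer: (3,1)

Derivation:
Dir NW: first cell '.' (not opp) -> no flip
Dir N: opp run (3,1) capped by W -> flip
Dir NE: first cell 'W' (not opp) -> no flip
Dir W: opp run (4,0), next=edge -> no flip
Dir E: first cell '.' (not opp) -> no flip
Dir SW: first cell '.' (not opp) -> no flip
Dir S: first cell '.' (not opp) -> no flip
Dir SE: first cell '.' (not opp) -> no flip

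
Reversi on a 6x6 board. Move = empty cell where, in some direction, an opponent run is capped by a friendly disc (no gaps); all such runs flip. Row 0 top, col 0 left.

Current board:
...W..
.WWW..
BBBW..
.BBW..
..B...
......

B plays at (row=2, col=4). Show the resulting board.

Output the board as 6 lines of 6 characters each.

Answer: ...W..
.WWW..
BBBBB.
.BBB..
..B...
......

Derivation:
Place B at (2,4); scan 8 dirs for brackets.
Dir NW: opp run (1,3), next='.' -> no flip
Dir N: first cell '.' (not opp) -> no flip
Dir NE: first cell '.' (not opp) -> no flip
Dir W: opp run (2,3) capped by B -> flip
Dir E: first cell '.' (not opp) -> no flip
Dir SW: opp run (3,3) capped by B -> flip
Dir S: first cell '.' (not opp) -> no flip
Dir SE: first cell '.' (not opp) -> no flip
All flips: (2,3) (3,3)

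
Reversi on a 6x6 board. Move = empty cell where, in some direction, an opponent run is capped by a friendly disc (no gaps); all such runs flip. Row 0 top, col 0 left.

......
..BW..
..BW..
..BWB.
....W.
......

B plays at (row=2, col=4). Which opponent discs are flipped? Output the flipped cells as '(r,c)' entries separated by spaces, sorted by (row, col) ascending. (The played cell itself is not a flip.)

Answer: (2,3)

Derivation:
Dir NW: opp run (1,3), next='.' -> no flip
Dir N: first cell '.' (not opp) -> no flip
Dir NE: first cell '.' (not opp) -> no flip
Dir W: opp run (2,3) capped by B -> flip
Dir E: first cell '.' (not opp) -> no flip
Dir SW: opp run (3,3), next='.' -> no flip
Dir S: first cell 'B' (not opp) -> no flip
Dir SE: first cell '.' (not opp) -> no flip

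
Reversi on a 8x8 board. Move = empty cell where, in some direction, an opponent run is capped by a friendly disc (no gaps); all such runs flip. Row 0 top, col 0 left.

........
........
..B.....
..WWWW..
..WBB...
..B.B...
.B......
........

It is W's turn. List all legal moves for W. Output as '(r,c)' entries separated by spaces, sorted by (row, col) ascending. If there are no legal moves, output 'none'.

Answer: (1,1) (1,2) (4,5) (5,3) (5,5) (6,2) (6,4) (6,5) (7,0)

Derivation:
(1,1): flips 1 -> legal
(1,2): flips 1 -> legal
(1,3): no bracket -> illegal
(2,1): no bracket -> illegal
(2,3): no bracket -> illegal
(3,1): no bracket -> illegal
(4,1): no bracket -> illegal
(4,5): flips 2 -> legal
(5,0): no bracket -> illegal
(5,1): no bracket -> illegal
(5,3): flips 2 -> legal
(5,5): flips 1 -> legal
(6,0): no bracket -> illegal
(6,2): flips 1 -> legal
(6,3): no bracket -> illegal
(6,4): flips 2 -> legal
(6,5): flips 2 -> legal
(7,0): flips 3 -> legal
(7,1): no bracket -> illegal
(7,2): no bracket -> illegal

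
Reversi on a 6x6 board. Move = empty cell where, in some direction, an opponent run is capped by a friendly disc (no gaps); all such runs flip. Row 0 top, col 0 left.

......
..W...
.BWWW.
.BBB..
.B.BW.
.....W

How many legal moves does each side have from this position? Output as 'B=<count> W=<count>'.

-- B to move --
(0,1): no bracket -> illegal
(0,2): flips 2 -> legal
(0,3): flips 1 -> legal
(1,1): flips 1 -> legal
(1,3): flips 2 -> legal
(1,4): flips 1 -> legal
(1,5): flips 1 -> legal
(2,5): flips 3 -> legal
(3,4): no bracket -> illegal
(3,5): no bracket -> illegal
(4,5): flips 1 -> legal
(5,3): no bracket -> illegal
(5,4): no bracket -> illegal
B mobility = 8
-- W to move --
(1,0): no bracket -> illegal
(1,1): no bracket -> illegal
(2,0): flips 1 -> legal
(3,0): flips 1 -> legal
(3,4): no bracket -> illegal
(4,0): flips 1 -> legal
(4,2): flips 3 -> legal
(5,0): flips 2 -> legal
(5,1): no bracket -> illegal
(5,2): no bracket -> illegal
(5,3): flips 2 -> legal
(5,4): no bracket -> illegal
W mobility = 6

Answer: B=8 W=6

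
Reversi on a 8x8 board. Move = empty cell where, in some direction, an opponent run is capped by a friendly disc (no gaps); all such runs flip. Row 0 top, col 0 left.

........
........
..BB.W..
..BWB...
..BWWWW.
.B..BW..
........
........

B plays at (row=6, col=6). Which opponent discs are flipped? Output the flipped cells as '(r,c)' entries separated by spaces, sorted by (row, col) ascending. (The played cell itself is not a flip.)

Dir NW: opp run (5,5) (4,4) (3,3) capped by B -> flip
Dir N: first cell '.' (not opp) -> no flip
Dir NE: first cell '.' (not opp) -> no flip
Dir W: first cell '.' (not opp) -> no flip
Dir E: first cell '.' (not opp) -> no flip
Dir SW: first cell '.' (not opp) -> no flip
Dir S: first cell '.' (not opp) -> no flip
Dir SE: first cell '.' (not opp) -> no flip

Answer: (3,3) (4,4) (5,5)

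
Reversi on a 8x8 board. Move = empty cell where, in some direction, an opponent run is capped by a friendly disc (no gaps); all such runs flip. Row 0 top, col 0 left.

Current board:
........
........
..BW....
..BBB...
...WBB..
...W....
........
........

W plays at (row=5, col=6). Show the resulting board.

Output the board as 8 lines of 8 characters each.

Answer: ........
........
..BW....
..BBW...
...WBW..
...W..W.
........
........

Derivation:
Place W at (5,6); scan 8 dirs for brackets.
Dir NW: opp run (4,5) (3,4) capped by W -> flip
Dir N: first cell '.' (not opp) -> no flip
Dir NE: first cell '.' (not opp) -> no flip
Dir W: first cell '.' (not opp) -> no flip
Dir E: first cell '.' (not opp) -> no flip
Dir SW: first cell '.' (not opp) -> no flip
Dir S: first cell '.' (not opp) -> no flip
Dir SE: first cell '.' (not opp) -> no flip
All flips: (3,4) (4,5)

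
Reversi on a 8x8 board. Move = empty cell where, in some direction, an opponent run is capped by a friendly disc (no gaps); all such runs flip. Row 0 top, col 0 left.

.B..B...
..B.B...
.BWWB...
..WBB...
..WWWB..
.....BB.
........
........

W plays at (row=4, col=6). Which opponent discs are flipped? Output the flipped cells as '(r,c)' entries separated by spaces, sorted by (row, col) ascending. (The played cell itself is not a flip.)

Answer: (4,5)

Derivation:
Dir NW: first cell '.' (not opp) -> no flip
Dir N: first cell '.' (not opp) -> no flip
Dir NE: first cell '.' (not opp) -> no flip
Dir W: opp run (4,5) capped by W -> flip
Dir E: first cell '.' (not opp) -> no flip
Dir SW: opp run (5,5), next='.' -> no flip
Dir S: opp run (5,6), next='.' -> no flip
Dir SE: first cell '.' (not opp) -> no flip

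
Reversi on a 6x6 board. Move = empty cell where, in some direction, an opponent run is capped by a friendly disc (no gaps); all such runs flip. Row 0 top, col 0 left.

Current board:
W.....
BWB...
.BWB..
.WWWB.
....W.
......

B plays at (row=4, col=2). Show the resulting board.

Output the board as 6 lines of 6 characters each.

Place B at (4,2); scan 8 dirs for brackets.
Dir NW: opp run (3,1), next='.' -> no flip
Dir N: opp run (3,2) (2,2) capped by B -> flip
Dir NE: opp run (3,3), next='.' -> no flip
Dir W: first cell '.' (not opp) -> no flip
Dir E: first cell '.' (not opp) -> no flip
Dir SW: first cell '.' (not opp) -> no flip
Dir S: first cell '.' (not opp) -> no flip
Dir SE: first cell '.' (not opp) -> no flip
All flips: (2,2) (3,2)

Answer: W.....
BWB...
.BBB..
.WBWB.
..B.W.
......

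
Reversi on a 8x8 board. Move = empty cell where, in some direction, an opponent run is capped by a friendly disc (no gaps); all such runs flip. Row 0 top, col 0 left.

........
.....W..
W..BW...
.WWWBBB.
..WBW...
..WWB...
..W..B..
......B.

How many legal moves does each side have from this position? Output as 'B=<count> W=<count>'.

-- B to move --
(0,4): no bracket -> illegal
(0,5): no bracket -> illegal
(0,6): no bracket -> illegal
(1,0): no bracket -> illegal
(1,1): no bracket -> illegal
(1,3): flips 1 -> legal
(1,4): flips 1 -> legal
(1,6): no bracket -> illegal
(2,1): flips 1 -> legal
(2,2): no bracket -> illegal
(2,5): flips 1 -> legal
(2,6): no bracket -> illegal
(3,0): flips 3 -> legal
(4,0): no bracket -> illegal
(4,1): flips 2 -> legal
(4,5): flips 1 -> legal
(5,1): flips 2 -> legal
(5,5): no bracket -> illegal
(6,1): flips 1 -> legal
(6,3): flips 1 -> legal
(6,4): no bracket -> illegal
(7,1): flips 3 -> legal
(7,2): no bracket -> illegal
(7,3): no bracket -> illegal
B mobility = 11
-- W to move --
(1,2): no bracket -> illegal
(1,3): flips 1 -> legal
(1,4): flips 1 -> legal
(2,2): flips 1 -> legal
(2,5): flips 2 -> legal
(2,6): flips 1 -> legal
(2,7): no bracket -> illegal
(3,7): flips 3 -> legal
(4,5): no bracket -> illegal
(4,6): flips 1 -> legal
(4,7): no bracket -> illegal
(5,5): flips 1 -> legal
(5,6): no bracket -> illegal
(6,3): no bracket -> illegal
(6,4): flips 1 -> legal
(6,6): no bracket -> illegal
(6,7): no bracket -> illegal
(7,4): no bracket -> illegal
(7,5): no bracket -> illegal
(7,7): no bracket -> illegal
W mobility = 9

Answer: B=11 W=9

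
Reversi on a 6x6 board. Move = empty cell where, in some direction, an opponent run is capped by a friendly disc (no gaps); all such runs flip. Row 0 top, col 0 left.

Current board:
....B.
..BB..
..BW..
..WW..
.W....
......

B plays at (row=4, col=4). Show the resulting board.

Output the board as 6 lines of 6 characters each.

Place B at (4,4); scan 8 dirs for brackets.
Dir NW: opp run (3,3) capped by B -> flip
Dir N: first cell '.' (not opp) -> no flip
Dir NE: first cell '.' (not opp) -> no flip
Dir W: first cell '.' (not opp) -> no flip
Dir E: first cell '.' (not opp) -> no flip
Dir SW: first cell '.' (not opp) -> no flip
Dir S: first cell '.' (not opp) -> no flip
Dir SE: first cell '.' (not opp) -> no flip
All flips: (3,3)

Answer: ....B.
..BB..
..BW..
..WB..
.W..B.
......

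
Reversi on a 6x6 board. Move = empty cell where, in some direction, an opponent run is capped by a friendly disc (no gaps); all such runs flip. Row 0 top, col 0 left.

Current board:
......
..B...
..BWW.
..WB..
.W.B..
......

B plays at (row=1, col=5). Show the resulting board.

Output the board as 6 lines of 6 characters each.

Place B at (1,5); scan 8 dirs for brackets.
Dir NW: first cell '.' (not opp) -> no flip
Dir N: first cell '.' (not opp) -> no flip
Dir NE: edge -> no flip
Dir W: first cell '.' (not opp) -> no flip
Dir E: edge -> no flip
Dir SW: opp run (2,4) capped by B -> flip
Dir S: first cell '.' (not opp) -> no flip
Dir SE: edge -> no flip
All flips: (2,4)

Answer: ......
..B..B
..BWB.
..WB..
.W.B..
......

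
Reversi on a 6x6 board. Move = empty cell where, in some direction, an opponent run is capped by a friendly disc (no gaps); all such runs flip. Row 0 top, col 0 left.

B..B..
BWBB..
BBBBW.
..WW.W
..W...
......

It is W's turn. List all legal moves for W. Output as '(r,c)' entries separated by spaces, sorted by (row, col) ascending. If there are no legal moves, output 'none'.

(0,1): no bracket -> illegal
(0,2): flips 3 -> legal
(0,4): no bracket -> illegal
(1,4): flips 3 -> legal
(3,0): no bracket -> illegal
(3,1): flips 1 -> legal
(3,4): no bracket -> illegal

Answer: (0,2) (1,4) (3,1)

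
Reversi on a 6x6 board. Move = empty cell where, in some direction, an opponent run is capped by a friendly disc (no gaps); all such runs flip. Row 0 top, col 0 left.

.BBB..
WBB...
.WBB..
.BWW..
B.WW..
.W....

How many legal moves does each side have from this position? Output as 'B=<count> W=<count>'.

-- B to move --
(0,0): no bracket -> illegal
(2,0): flips 1 -> legal
(2,4): no bracket -> illegal
(3,0): flips 1 -> legal
(3,4): flips 2 -> legal
(4,1): flips 1 -> legal
(4,4): flips 1 -> legal
(5,0): no bracket -> illegal
(5,2): flips 2 -> legal
(5,3): flips 3 -> legal
(5,4): no bracket -> illegal
B mobility = 7
-- W to move --
(0,0): flips 2 -> legal
(0,4): no bracket -> illegal
(1,3): flips 3 -> legal
(1,4): flips 1 -> legal
(2,0): flips 1 -> legal
(2,4): flips 2 -> legal
(3,0): flips 1 -> legal
(3,4): no bracket -> illegal
(4,1): flips 1 -> legal
(5,0): no bracket -> illegal
W mobility = 7

Answer: B=7 W=7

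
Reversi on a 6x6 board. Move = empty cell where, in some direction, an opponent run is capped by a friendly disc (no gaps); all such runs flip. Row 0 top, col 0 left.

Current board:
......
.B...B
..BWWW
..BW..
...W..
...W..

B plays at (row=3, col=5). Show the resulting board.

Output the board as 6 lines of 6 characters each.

Answer: ......
.B...B
..BWWB
..BW.B
...W..
...W..

Derivation:
Place B at (3,5); scan 8 dirs for brackets.
Dir NW: opp run (2,4), next='.' -> no flip
Dir N: opp run (2,5) capped by B -> flip
Dir NE: edge -> no flip
Dir W: first cell '.' (not opp) -> no flip
Dir E: edge -> no flip
Dir SW: first cell '.' (not opp) -> no flip
Dir S: first cell '.' (not opp) -> no flip
Dir SE: edge -> no flip
All flips: (2,5)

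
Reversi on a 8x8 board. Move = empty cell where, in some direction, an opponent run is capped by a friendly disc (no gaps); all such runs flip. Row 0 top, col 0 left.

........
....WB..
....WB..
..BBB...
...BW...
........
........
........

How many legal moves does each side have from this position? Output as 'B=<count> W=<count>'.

-- B to move --
(0,3): flips 1 -> legal
(0,4): flips 2 -> legal
(0,5): no bracket -> illegal
(1,3): flips 1 -> legal
(2,3): flips 1 -> legal
(3,5): no bracket -> illegal
(4,5): flips 1 -> legal
(5,3): no bracket -> illegal
(5,4): flips 1 -> legal
(5,5): flips 1 -> legal
B mobility = 7
-- W to move --
(0,4): no bracket -> illegal
(0,5): no bracket -> illegal
(0,6): flips 1 -> legal
(1,6): flips 1 -> legal
(2,1): no bracket -> illegal
(2,2): flips 1 -> legal
(2,3): no bracket -> illegal
(2,6): flips 1 -> legal
(3,1): no bracket -> illegal
(3,5): no bracket -> illegal
(3,6): flips 1 -> legal
(4,1): no bracket -> illegal
(4,2): flips 2 -> legal
(4,5): no bracket -> illegal
(5,2): no bracket -> illegal
(5,3): no bracket -> illegal
(5,4): no bracket -> illegal
W mobility = 6

Answer: B=7 W=6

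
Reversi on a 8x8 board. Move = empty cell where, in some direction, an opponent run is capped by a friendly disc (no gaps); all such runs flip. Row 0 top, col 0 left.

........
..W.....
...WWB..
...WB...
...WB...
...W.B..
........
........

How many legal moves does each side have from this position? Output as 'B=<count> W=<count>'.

-- B to move --
(0,1): flips 2 -> legal
(0,2): no bracket -> illegal
(0,3): no bracket -> illegal
(1,1): no bracket -> illegal
(1,3): no bracket -> illegal
(1,4): flips 1 -> legal
(1,5): no bracket -> illegal
(2,1): no bracket -> illegal
(2,2): flips 3 -> legal
(3,2): flips 1 -> legal
(3,5): no bracket -> illegal
(4,2): flips 1 -> legal
(5,2): flips 1 -> legal
(5,4): no bracket -> illegal
(6,2): flips 1 -> legal
(6,3): no bracket -> illegal
(6,4): no bracket -> illegal
B mobility = 7
-- W to move --
(1,4): no bracket -> illegal
(1,5): no bracket -> illegal
(1,6): flips 2 -> legal
(2,6): flips 1 -> legal
(3,5): flips 2 -> legal
(3,6): no bracket -> illegal
(4,5): flips 2 -> legal
(4,6): no bracket -> illegal
(5,4): flips 2 -> legal
(5,6): no bracket -> illegal
(6,4): no bracket -> illegal
(6,5): no bracket -> illegal
(6,6): flips 2 -> legal
W mobility = 6

Answer: B=7 W=6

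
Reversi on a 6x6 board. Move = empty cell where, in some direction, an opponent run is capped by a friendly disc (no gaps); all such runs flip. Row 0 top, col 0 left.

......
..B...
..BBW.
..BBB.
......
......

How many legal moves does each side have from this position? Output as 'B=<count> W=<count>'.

Answer: B=3 W=3

Derivation:
-- B to move --
(1,3): no bracket -> illegal
(1,4): flips 1 -> legal
(1,5): flips 1 -> legal
(2,5): flips 1 -> legal
(3,5): no bracket -> illegal
B mobility = 3
-- W to move --
(0,1): no bracket -> illegal
(0,2): no bracket -> illegal
(0,3): no bracket -> illegal
(1,1): no bracket -> illegal
(1,3): no bracket -> illegal
(1,4): no bracket -> illegal
(2,1): flips 2 -> legal
(2,5): no bracket -> illegal
(3,1): no bracket -> illegal
(3,5): no bracket -> illegal
(4,1): no bracket -> illegal
(4,2): flips 1 -> legal
(4,3): no bracket -> illegal
(4,4): flips 1 -> legal
(4,5): no bracket -> illegal
W mobility = 3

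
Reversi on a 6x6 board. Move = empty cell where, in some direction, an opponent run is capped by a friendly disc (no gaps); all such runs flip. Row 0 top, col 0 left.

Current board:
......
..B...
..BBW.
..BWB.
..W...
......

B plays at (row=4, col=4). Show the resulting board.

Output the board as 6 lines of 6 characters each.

Answer: ......
..B...
..BBW.
..BBB.
..W.B.
......

Derivation:
Place B at (4,4); scan 8 dirs for brackets.
Dir NW: opp run (3,3) capped by B -> flip
Dir N: first cell 'B' (not opp) -> no flip
Dir NE: first cell '.' (not opp) -> no flip
Dir W: first cell '.' (not opp) -> no flip
Dir E: first cell '.' (not opp) -> no flip
Dir SW: first cell '.' (not opp) -> no flip
Dir S: first cell '.' (not opp) -> no flip
Dir SE: first cell '.' (not opp) -> no flip
All flips: (3,3)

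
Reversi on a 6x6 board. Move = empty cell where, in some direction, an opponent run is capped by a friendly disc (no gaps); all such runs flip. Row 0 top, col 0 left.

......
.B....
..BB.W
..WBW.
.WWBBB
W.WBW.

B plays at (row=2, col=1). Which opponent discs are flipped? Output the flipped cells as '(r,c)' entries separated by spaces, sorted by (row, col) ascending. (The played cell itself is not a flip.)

Answer: (3,2)

Derivation:
Dir NW: first cell '.' (not opp) -> no flip
Dir N: first cell 'B' (not opp) -> no flip
Dir NE: first cell '.' (not opp) -> no flip
Dir W: first cell '.' (not opp) -> no flip
Dir E: first cell 'B' (not opp) -> no flip
Dir SW: first cell '.' (not opp) -> no flip
Dir S: first cell '.' (not opp) -> no flip
Dir SE: opp run (3,2) capped by B -> flip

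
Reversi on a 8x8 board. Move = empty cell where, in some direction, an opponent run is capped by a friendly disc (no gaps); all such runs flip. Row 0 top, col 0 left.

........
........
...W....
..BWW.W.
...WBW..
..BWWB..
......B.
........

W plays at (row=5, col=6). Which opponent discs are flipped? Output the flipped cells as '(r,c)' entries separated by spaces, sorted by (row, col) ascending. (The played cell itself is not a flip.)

Answer: (5,5)

Derivation:
Dir NW: first cell 'W' (not opp) -> no flip
Dir N: first cell '.' (not opp) -> no flip
Dir NE: first cell '.' (not opp) -> no flip
Dir W: opp run (5,5) capped by W -> flip
Dir E: first cell '.' (not opp) -> no flip
Dir SW: first cell '.' (not opp) -> no flip
Dir S: opp run (6,6), next='.' -> no flip
Dir SE: first cell '.' (not opp) -> no flip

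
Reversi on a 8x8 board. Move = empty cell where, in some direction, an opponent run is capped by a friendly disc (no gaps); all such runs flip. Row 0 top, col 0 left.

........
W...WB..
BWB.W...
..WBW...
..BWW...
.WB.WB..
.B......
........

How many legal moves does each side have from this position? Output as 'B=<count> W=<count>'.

Answer: B=10 W=13

Derivation:
-- B to move --
(0,0): flips 1 -> legal
(0,1): no bracket -> illegal
(0,3): no bracket -> illegal
(0,4): no bracket -> illegal
(0,5): no bracket -> illegal
(1,1): no bracket -> illegal
(1,2): no bracket -> illegal
(1,3): flips 1 -> legal
(2,3): no bracket -> illegal
(2,5): flips 2 -> legal
(3,0): no bracket -> illegal
(3,1): flips 1 -> legal
(3,5): flips 1 -> legal
(4,0): no bracket -> illegal
(4,1): flips 1 -> legal
(4,5): flips 2 -> legal
(5,0): flips 1 -> legal
(5,3): flips 2 -> legal
(6,0): flips 1 -> legal
(6,2): no bracket -> illegal
(6,3): no bracket -> illegal
(6,4): no bracket -> illegal
(6,5): no bracket -> illegal
B mobility = 10
-- W to move --
(0,4): no bracket -> illegal
(0,5): no bracket -> illegal
(0,6): flips 1 -> legal
(1,1): flips 2 -> legal
(1,2): flips 1 -> legal
(1,3): no bracket -> illegal
(1,6): flips 1 -> legal
(2,3): flips 2 -> legal
(2,5): no bracket -> illegal
(2,6): no bracket -> illegal
(3,0): flips 1 -> legal
(3,1): no bracket -> illegal
(4,1): flips 1 -> legal
(4,5): no bracket -> illegal
(4,6): no bracket -> illegal
(5,0): no bracket -> illegal
(5,3): flips 1 -> legal
(5,6): flips 1 -> legal
(6,0): no bracket -> illegal
(6,2): flips 2 -> legal
(6,3): no bracket -> illegal
(6,4): no bracket -> illegal
(6,5): no bracket -> illegal
(6,6): flips 1 -> legal
(7,0): flips 2 -> legal
(7,1): flips 1 -> legal
(7,2): no bracket -> illegal
W mobility = 13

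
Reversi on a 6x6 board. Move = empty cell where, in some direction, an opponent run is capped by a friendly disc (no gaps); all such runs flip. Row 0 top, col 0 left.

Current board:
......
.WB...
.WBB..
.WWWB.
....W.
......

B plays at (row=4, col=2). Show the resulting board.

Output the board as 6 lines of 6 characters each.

Answer: ......
.WB...
.WBB..
.WBWB.
..B.W.
......

Derivation:
Place B at (4,2); scan 8 dirs for brackets.
Dir NW: opp run (3,1), next='.' -> no flip
Dir N: opp run (3,2) capped by B -> flip
Dir NE: opp run (3,3), next='.' -> no flip
Dir W: first cell '.' (not opp) -> no flip
Dir E: first cell '.' (not opp) -> no flip
Dir SW: first cell '.' (not opp) -> no flip
Dir S: first cell '.' (not opp) -> no flip
Dir SE: first cell '.' (not opp) -> no flip
All flips: (3,2)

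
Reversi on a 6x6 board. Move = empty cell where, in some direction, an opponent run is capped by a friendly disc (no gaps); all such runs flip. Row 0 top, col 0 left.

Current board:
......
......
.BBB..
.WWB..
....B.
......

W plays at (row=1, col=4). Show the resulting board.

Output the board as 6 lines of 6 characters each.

Place W at (1,4); scan 8 dirs for brackets.
Dir NW: first cell '.' (not opp) -> no flip
Dir N: first cell '.' (not opp) -> no flip
Dir NE: first cell '.' (not opp) -> no flip
Dir W: first cell '.' (not opp) -> no flip
Dir E: first cell '.' (not opp) -> no flip
Dir SW: opp run (2,3) capped by W -> flip
Dir S: first cell '.' (not opp) -> no flip
Dir SE: first cell '.' (not opp) -> no flip
All flips: (2,3)

Answer: ......
....W.
.BBW..
.WWB..
....B.
......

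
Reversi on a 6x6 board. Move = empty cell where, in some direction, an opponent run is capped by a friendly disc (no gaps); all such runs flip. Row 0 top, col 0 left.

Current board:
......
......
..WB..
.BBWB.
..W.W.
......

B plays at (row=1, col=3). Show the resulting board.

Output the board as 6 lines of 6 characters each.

Answer: ......
...B..
..BB..
.BBWB.
..W.W.
......

Derivation:
Place B at (1,3); scan 8 dirs for brackets.
Dir NW: first cell '.' (not opp) -> no flip
Dir N: first cell '.' (not opp) -> no flip
Dir NE: first cell '.' (not opp) -> no flip
Dir W: first cell '.' (not opp) -> no flip
Dir E: first cell '.' (not opp) -> no flip
Dir SW: opp run (2,2) capped by B -> flip
Dir S: first cell 'B' (not opp) -> no flip
Dir SE: first cell '.' (not opp) -> no flip
All flips: (2,2)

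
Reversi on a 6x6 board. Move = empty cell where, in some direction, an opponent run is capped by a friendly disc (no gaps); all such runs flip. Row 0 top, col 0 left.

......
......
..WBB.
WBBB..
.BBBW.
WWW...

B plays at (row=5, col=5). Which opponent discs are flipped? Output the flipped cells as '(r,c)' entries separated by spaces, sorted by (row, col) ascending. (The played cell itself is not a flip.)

Dir NW: opp run (4,4) capped by B -> flip
Dir N: first cell '.' (not opp) -> no flip
Dir NE: edge -> no flip
Dir W: first cell '.' (not opp) -> no flip
Dir E: edge -> no flip
Dir SW: edge -> no flip
Dir S: edge -> no flip
Dir SE: edge -> no flip

Answer: (4,4)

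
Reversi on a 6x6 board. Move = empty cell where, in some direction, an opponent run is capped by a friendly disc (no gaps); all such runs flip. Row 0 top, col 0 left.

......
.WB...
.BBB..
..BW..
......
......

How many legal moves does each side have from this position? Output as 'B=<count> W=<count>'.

-- B to move --
(0,0): flips 1 -> legal
(0,1): flips 1 -> legal
(0,2): no bracket -> illegal
(1,0): flips 1 -> legal
(2,0): no bracket -> illegal
(2,4): no bracket -> illegal
(3,4): flips 1 -> legal
(4,2): no bracket -> illegal
(4,3): flips 1 -> legal
(4,4): flips 1 -> legal
B mobility = 6
-- W to move --
(0,1): no bracket -> illegal
(0,2): no bracket -> illegal
(0,3): no bracket -> illegal
(1,0): no bracket -> illegal
(1,3): flips 2 -> legal
(1,4): no bracket -> illegal
(2,0): no bracket -> illegal
(2,4): no bracket -> illegal
(3,0): no bracket -> illegal
(3,1): flips 2 -> legal
(3,4): no bracket -> illegal
(4,1): no bracket -> illegal
(4,2): no bracket -> illegal
(4,3): no bracket -> illegal
W mobility = 2

Answer: B=6 W=2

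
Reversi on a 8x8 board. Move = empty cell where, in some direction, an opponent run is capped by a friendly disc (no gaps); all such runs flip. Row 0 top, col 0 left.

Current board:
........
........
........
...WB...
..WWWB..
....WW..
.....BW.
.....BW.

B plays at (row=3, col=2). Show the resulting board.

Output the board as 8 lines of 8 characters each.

Answer: ........
........
........
..BBB...
..WBWB..
....BW..
.....BW.
.....BW.

Derivation:
Place B at (3,2); scan 8 dirs for brackets.
Dir NW: first cell '.' (not opp) -> no flip
Dir N: first cell '.' (not opp) -> no flip
Dir NE: first cell '.' (not opp) -> no flip
Dir W: first cell '.' (not opp) -> no flip
Dir E: opp run (3,3) capped by B -> flip
Dir SW: first cell '.' (not opp) -> no flip
Dir S: opp run (4,2), next='.' -> no flip
Dir SE: opp run (4,3) (5,4) capped by B -> flip
All flips: (3,3) (4,3) (5,4)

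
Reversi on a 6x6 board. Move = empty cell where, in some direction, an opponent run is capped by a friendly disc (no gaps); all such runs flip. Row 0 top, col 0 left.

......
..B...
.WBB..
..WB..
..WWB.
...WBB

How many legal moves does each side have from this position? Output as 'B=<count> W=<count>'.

-- B to move --
(1,0): flips 3 -> legal
(1,1): no bracket -> illegal
(2,0): flips 1 -> legal
(3,0): flips 1 -> legal
(3,1): flips 1 -> legal
(3,4): no bracket -> illegal
(4,1): flips 3 -> legal
(5,1): flips 1 -> legal
(5,2): flips 3 -> legal
B mobility = 7
-- W to move --
(0,1): no bracket -> illegal
(0,2): flips 2 -> legal
(0,3): flips 1 -> legal
(1,1): no bracket -> illegal
(1,3): flips 2 -> legal
(1,4): flips 1 -> legal
(2,4): flips 3 -> legal
(3,1): no bracket -> illegal
(3,4): flips 1 -> legal
(3,5): flips 1 -> legal
(4,5): flips 1 -> legal
W mobility = 8

Answer: B=7 W=8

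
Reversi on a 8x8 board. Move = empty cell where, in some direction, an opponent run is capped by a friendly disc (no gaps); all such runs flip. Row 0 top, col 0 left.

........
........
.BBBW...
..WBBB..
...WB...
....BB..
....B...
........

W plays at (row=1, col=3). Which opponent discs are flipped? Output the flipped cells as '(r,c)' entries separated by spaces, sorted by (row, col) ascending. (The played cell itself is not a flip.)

Answer: (2,3) (3,3)

Derivation:
Dir NW: first cell '.' (not opp) -> no flip
Dir N: first cell '.' (not opp) -> no flip
Dir NE: first cell '.' (not opp) -> no flip
Dir W: first cell '.' (not opp) -> no flip
Dir E: first cell '.' (not opp) -> no flip
Dir SW: opp run (2,2), next='.' -> no flip
Dir S: opp run (2,3) (3,3) capped by W -> flip
Dir SE: first cell 'W' (not opp) -> no flip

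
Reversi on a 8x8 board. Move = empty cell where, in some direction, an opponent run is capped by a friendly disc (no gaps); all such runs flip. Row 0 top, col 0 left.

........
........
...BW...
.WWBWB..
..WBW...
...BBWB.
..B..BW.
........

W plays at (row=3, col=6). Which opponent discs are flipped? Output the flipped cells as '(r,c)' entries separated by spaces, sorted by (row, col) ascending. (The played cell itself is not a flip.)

Answer: (3,5)

Derivation:
Dir NW: first cell '.' (not opp) -> no flip
Dir N: first cell '.' (not opp) -> no flip
Dir NE: first cell '.' (not opp) -> no flip
Dir W: opp run (3,5) capped by W -> flip
Dir E: first cell '.' (not opp) -> no flip
Dir SW: first cell '.' (not opp) -> no flip
Dir S: first cell '.' (not opp) -> no flip
Dir SE: first cell '.' (not opp) -> no flip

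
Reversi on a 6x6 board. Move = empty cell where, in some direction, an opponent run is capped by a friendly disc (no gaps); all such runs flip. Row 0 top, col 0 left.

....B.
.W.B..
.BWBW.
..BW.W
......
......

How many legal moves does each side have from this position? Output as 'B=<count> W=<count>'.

-- B to move --
(0,0): no bracket -> illegal
(0,1): flips 1 -> legal
(0,2): no bracket -> illegal
(1,0): no bracket -> illegal
(1,2): flips 1 -> legal
(1,4): no bracket -> illegal
(1,5): no bracket -> illegal
(2,0): no bracket -> illegal
(2,5): flips 1 -> legal
(3,1): flips 1 -> legal
(3,4): flips 1 -> legal
(4,2): no bracket -> illegal
(4,3): flips 1 -> legal
(4,4): no bracket -> illegal
(4,5): no bracket -> illegal
B mobility = 6
-- W to move --
(0,2): flips 1 -> legal
(0,3): flips 2 -> legal
(0,5): no bracket -> illegal
(1,0): no bracket -> illegal
(1,2): no bracket -> illegal
(1,4): no bracket -> illegal
(1,5): no bracket -> illegal
(2,0): flips 1 -> legal
(3,0): no bracket -> illegal
(3,1): flips 2 -> legal
(3,4): no bracket -> illegal
(4,1): no bracket -> illegal
(4,2): flips 1 -> legal
(4,3): no bracket -> illegal
W mobility = 5

Answer: B=6 W=5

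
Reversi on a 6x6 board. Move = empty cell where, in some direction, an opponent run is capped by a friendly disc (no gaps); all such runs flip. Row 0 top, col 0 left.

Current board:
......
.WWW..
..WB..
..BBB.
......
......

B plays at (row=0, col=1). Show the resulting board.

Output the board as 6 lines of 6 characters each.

Answer: .B....
.WBW..
..WB..
..BBB.
......
......

Derivation:
Place B at (0,1); scan 8 dirs for brackets.
Dir NW: edge -> no flip
Dir N: edge -> no flip
Dir NE: edge -> no flip
Dir W: first cell '.' (not opp) -> no flip
Dir E: first cell '.' (not opp) -> no flip
Dir SW: first cell '.' (not opp) -> no flip
Dir S: opp run (1,1), next='.' -> no flip
Dir SE: opp run (1,2) capped by B -> flip
All flips: (1,2)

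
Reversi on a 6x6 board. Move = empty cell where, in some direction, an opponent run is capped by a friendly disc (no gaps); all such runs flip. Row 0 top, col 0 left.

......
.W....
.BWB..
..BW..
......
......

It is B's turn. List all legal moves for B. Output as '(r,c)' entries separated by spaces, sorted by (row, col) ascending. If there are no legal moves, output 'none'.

(0,0): no bracket -> illegal
(0,1): flips 1 -> legal
(0,2): no bracket -> illegal
(1,0): no bracket -> illegal
(1,2): flips 1 -> legal
(1,3): no bracket -> illegal
(2,0): no bracket -> illegal
(2,4): no bracket -> illegal
(3,1): no bracket -> illegal
(3,4): flips 1 -> legal
(4,2): no bracket -> illegal
(4,3): flips 1 -> legal
(4,4): no bracket -> illegal

Answer: (0,1) (1,2) (3,4) (4,3)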